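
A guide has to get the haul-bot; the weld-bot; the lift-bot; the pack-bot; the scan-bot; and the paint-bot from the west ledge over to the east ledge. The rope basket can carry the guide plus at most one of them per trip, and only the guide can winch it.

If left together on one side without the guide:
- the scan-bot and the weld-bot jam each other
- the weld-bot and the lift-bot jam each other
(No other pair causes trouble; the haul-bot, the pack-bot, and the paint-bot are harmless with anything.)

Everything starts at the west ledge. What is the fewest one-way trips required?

Counting alone: the guide can take at most 1 across per trip to the east ledge, so moving all 6 needs at least 6 loaded trips out, with a return between consecutive ones — at least 11 crossings.
The safety rule pushes this higher. Following every safe sequence of crossings, the most of the 6 that can be at the east ledge as the rope basket arrives there on crossing 11 is 5 — never all 6.
So no plan with fewer than 13 crossings exists, and this one achieves 13:
1. Guide goes to the east ledge with the weld-bot.
2. Guide goes back to the west ledge alone.
3. Guide goes to the east ledge with the haul-bot.
4. Guide goes back to the west ledge alone.
5. Guide goes to the east ledge with the lift-bot.
6. Guide goes back to the west ledge with the weld-bot.
7. Guide goes to the east ledge with the scan-bot.
8. Guide goes back to the west ledge alone.
9. Guide goes to the east ledge with the pack-bot.
10. Guide goes back to the west ledge alone.
11. Guide goes to the east ledge with the paint-bot.
12. Guide goes back to the west ledge alone.
13. Guide goes to the east ledge with the weld-bot.

13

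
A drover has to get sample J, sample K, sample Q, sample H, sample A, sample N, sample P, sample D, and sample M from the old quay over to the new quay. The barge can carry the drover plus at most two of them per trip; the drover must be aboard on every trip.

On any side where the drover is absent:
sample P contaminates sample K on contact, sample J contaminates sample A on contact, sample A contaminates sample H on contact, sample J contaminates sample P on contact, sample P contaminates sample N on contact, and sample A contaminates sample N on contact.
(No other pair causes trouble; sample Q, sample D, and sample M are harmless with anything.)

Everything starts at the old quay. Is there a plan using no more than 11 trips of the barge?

Yes — this plan uses 11 crossings (≤ 11):
1. Drover goes to the new quay with sample A and sample P.  [the old quay: sample D, sample H, sample J, sample K, sample M, sample N, sample Q | the new quay: sample A, sample P]
2. Drover goes back to the old quay alone.  [the old quay: sample D, sample H, sample J, sample K, sample M, sample N, sample Q | the new quay: sample A, sample P]
3. Drover goes to the new quay with sample K.  [the old quay: sample D, sample H, sample J, sample M, sample N, sample Q | the new quay: sample A, sample K, sample P]
4. Drover goes back to the old quay with sample P.  [the old quay: sample D, sample H, sample J, sample M, sample N, sample P, sample Q | the new quay: sample A, sample K]
5. Drover goes to the new quay with sample J and sample N.  [the old quay: sample D, sample H, sample M, sample P, sample Q | the new quay: sample A, sample J, sample K, sample N]
6. Drover goes back to the old quay with sample A.  [the old quay: sample A, sample D, sample H, sample M, sample P, sample Q | the new quay: sample J, sample K, sample N]
7. Drover goes to the new quay with sample H and sample Q.  [the old quay: sample A, sample D, sample M, sample P | the new quay: sample H, sample J, sample K, sample N, sample Q]
8. Drover goes back to the old quay alone.  [the old quay: sample A, sample D, sample M, sample P | the new quay: sample H, sample J, sample K, sample N, sample Q]
9. Drover goes to the new quay with sample D and sample M.  [the old quay: sample A, sample P | the new quay: sample D, sample H, sample J, sample K, sample M, sample N, sample Q]
10. Drover goes back to the old quay alone.  [the old quay: sample A, sample P | the new quay: sample D, sample H, sample J, sample K, sample M, sample N, sample Q]
11. Drover goes to the new quay with sample A and sample P.  [the old quay: — | the new quay: sample A, sample D, sample H, sample J, sample K, sample M, sample N, sample P, sample Q]

Yes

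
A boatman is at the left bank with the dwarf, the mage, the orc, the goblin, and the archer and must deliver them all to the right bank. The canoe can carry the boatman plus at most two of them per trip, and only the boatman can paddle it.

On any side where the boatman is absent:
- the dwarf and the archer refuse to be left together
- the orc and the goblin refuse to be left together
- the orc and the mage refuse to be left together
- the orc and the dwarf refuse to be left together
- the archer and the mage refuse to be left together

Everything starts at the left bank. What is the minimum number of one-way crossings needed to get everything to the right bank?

Counting alone: the boatman can take at most 2 across per trip to the right bank, so moving all 5 needs at least 3 loaded trips out, with a return between consecutive ones — at least 5 crossings.
The safety rule pushes this higher. Following every safe sequence of crossings, the most of the 5 that can be at the right bank as the canoe arrives there on crossing 5 is 4 — never all 5.
So no plan with fewer than 7 crossings exists, and this one achieves 7:
1. Boatman goes to the right bank with the archer and the orc.  [the left bank: the dwarf, the goblin, the mage | the right bank: the archer, the orc]
2. Boatman goes back to the left bank alone.  [the left bank: the dwarf, the goblin, the mage | the right bank: the archer, the orc]
3. Boatman goes to the right bank with the dwarf.  [the left bank: the goblin, the mage | the right bank: the archer, the dwarf, the orc]
4. Boatman goes back to the left bank with the archer and the orc.  [the left bank: the archer, the goblin, the mage, the orc | the right bank: the dwarf]
5. Boatman goes to the right bank with the goblin and the mage.  [the left bank: the archer, the orc | the right bank: the dwarf, the goblin, the mage]
6. Boatman goes back to the left bank alone.  [the left bank: the archer, the orc | the right bank: the dwarf, the goblin, the mage]
7. Boatman goes to the right bank with the archer and the orc.  [the left bank: — | the right bank: the archer, the dwarf, the goblin, the mage, the orc]

7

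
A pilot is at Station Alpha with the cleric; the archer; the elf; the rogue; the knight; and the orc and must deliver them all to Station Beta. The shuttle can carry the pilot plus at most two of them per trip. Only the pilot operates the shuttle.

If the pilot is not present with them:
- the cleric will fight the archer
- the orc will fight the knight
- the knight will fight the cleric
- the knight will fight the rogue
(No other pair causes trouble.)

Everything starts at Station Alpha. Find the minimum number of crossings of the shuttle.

7

Counting alone: the pilot can take at most 2 across per trip to Station Beta, so moving all 6 needs at least 3 loaded trips out, with a return between consecutive ones — at least 5 crossings.
The safety rule pushes this higher. Following every safe sequence of crossings, the most of the 6 that can be at Station Beta as the shuttle arrives there on crossing 5 is 5 — never all 6.
So no plan with fewer than 7 crossings exists, and this one achieves 7:
1. Pilot goes to Station Beta with the cleric and the knight.
2. Pilot goes back to Station Alpha with the cleric.
3. Pilot goes to Station Beta with the cleric and the elf.
4. Pilot goes back to Station Alpha with the knight.
5. Pilot goes to Station Beta with the orc and the rogue.
6. Pilot goes back to Station Alpha alone.
7. Pilot goes to Station Beta with the archer and the knight.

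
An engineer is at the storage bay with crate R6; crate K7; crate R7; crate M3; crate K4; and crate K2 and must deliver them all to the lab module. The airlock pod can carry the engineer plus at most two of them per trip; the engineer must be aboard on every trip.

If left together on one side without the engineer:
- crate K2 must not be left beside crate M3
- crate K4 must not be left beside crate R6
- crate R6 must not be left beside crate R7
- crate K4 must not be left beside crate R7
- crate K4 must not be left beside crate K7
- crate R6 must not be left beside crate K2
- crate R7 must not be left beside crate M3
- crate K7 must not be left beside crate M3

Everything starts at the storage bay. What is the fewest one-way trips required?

Whatever the first load, the items left behind include a forbidden pair without the engineer. No opening move is safe, so no plan exists.

impossible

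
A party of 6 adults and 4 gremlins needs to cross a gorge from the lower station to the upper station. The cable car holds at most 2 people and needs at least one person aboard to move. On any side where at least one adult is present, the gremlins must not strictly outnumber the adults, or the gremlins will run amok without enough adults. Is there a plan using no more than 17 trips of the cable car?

Yes

Yes — this plan uses 17 crossings (≤ 17):
1. 2 gremlins → the upper station.  (the lower station: 6A 2G; the upper station: 0A 2G)
2. 1 gremlin ← the lower station.  (the lower station: 6A 3G; the upper station: 0A 1G)
3. 2 gremlins → the upper station.  (the lower station: 6A 1G; the upper station: 0A 3G)
4. 1 gremlin ← the lower station.  (the lower station: 6A 2G; the upper station: 0A 2G)
5. 2 adults → the upper station.  (the lower station: 4A 2G; the upper station: 2A 2G)
6. 1 gremlin ← the lower station.  (the lower station: 4A 3G; the upper station: 2A 1G)
7. 1 adult and 1 gremlin → the upper station.  (the lower station: 3A 2G; the upper station: 3A 2G)
8. 1 gremlin ← the lower station.  (the lower station: 3A 3G; the upper station: 3A 1G)
9. 2 gremlins → the upper station.  (the lower station: 3A 1G; the upper station: 3A 3G)
10. 1 gremlin ← the lower station.  (the lower station: 3A 2G; the upper station: 3A 2G)
11. 1 adult and 1 gremlin → the upper station.  (the lower station: 2A 1G; the upper station: 4A 3G)
12. 1 gremlin ← the lower station.  (the lower station: 2A 2G; the upper station: 4A 2G)
13. 2 gremlins → the upper station.  (the lower station: 2A 0G; the upper station: 4A 4G)
14. 1 gremlin ← the lower station.  (the lower station: 2A 1G; the upper station: 4A 3G)
15. 1 adult and 1 gremlin → the upper station.  (the lower station: 1A 0G; the upper station: 5A 4G)
16. 1 gremlin ← the lower station.  (the lower station: 1A 1G; the upper station: 5A 3G)
17. 1 adult and 1 gremlin → the upper station.  (the lower station: 0A 0G; the upper station: 6A 4G)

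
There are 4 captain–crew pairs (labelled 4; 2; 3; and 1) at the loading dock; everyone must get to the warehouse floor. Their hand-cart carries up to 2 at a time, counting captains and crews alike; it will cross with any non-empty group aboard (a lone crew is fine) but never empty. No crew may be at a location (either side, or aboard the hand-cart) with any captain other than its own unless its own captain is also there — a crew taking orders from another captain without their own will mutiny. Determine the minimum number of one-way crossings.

Following every safe sequence of crossings from the start, the most of the 8 that can be at the warehouse floor as the hand-cart arrives there on crossings 1, 3, 5 is 2, 3, 4 respectively; the best ever achieved is 4 of 8.
From crossing 7 on, no configuration arises that was not already reachable earlier: only 44 distinct safe configurations (who is on which side, and where the hand-cart is) can ever be reached, none of them has everyone across, and every continuation just revisits them. So no valid plan exists.

impossible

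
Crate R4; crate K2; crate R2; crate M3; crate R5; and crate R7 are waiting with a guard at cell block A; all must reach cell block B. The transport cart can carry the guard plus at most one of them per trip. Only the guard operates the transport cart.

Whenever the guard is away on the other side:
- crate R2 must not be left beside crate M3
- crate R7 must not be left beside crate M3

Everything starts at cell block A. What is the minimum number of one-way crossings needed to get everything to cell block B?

13

Counting alone: the guard can take at most 1 across per trip to cell block B, so moving all 6 needs at least 6 loaded trips out, with a return between consecutive ones — at least 11 crossings.
The safety rule pushes this higher. Following every safe sequence of crossings, the most of the 6 that can be at cell block B as the transport cart arrives there on crossing 11 is 5 — never all 6.
So no plan with fewer than 13 crossings exists, and this one achieves 13:
1. Guard goes to cell block B with crate M3.  [cell block A: crate K2, crate R2, crate R4, crate R5, crate R7 | cell block B: crate M3]
2. Guard goes back to cell block A alone.  [cell block A: crate K2, crate R2, crate R4, crate R5, crate R7 | cell block B: crate M3]
3. Guard goes to cell block B with crate R4.  [cell block A: crate K2, crate R2, crate R5, crate R7 | cell block B: crate M3, crate R4]
4. Guard goes back to cell block A alone.  [cell block A: crate K2, crate R2, crate R5, crate R7 | cell block B: crate M3, crate R4]
5. Guard goes to cell block B with crate K2.  [cell block A: crate R2, crate R5, crate R7 | cell block B: crate K2, crate M3, crate R4]
6. Guard goes back to cell block A alone.  [cell block A: crate R2, crate R5, crate R7 | cell block B: crate K2, crate M3, crate R4]
7. Guard goes to cell block B with crate R2.  [cell block A: crate R5, crate R7 | cell block B: crate K2, crate M3, crate R2, crate R4]
8. Guard goes back to cell block A with crate M3.  [cell block A: crate M3, crate R5, crate R7 | cell block B: crate K2, crate R2, crate R4]
9. Guard goes to cell block B with crate R7.  [cell block A: crate M3, crate R5 | cell block B: crate K2, crate R2, crate R4, crate R7]
10. Guard goes back to cell block A alone.  [cell block A: crate M3, crate R5 | cell block B: crate K2, crate R2, crate R4, crate R7]
11. Guard goes to cell block B with crate R5.  [cell block A: crate M3 | cell block B: crate K2, crate R2, crate R4, crate R5, crate R7]
12. Guard goes back to cell block A alone.  [cell block A: crate M3 | cell block B: crate K2, crate R2, crate R4, crate R5, crate R7]
13. Guard goes to cell block B with crate M3.  [cell block A: — | cell block B: crate K2, crate M3, crate R2, crate R4, crate R5, crate R7]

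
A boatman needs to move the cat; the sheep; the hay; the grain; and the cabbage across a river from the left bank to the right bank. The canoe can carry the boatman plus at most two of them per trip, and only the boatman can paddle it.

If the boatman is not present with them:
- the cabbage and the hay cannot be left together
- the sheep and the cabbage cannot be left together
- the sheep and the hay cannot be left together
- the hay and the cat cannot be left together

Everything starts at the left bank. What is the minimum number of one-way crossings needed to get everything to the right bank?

7

Counting alone: the boatman can take at most 2 across per trip to the right bank, so moving all 5 needs at least 3 loaded trips out, with a return between consecutive ones — at least 5 crossings.
The safety rule pushes this higher. Following every safe sequence of crossings, the most of the 5 that can be at the right bank as the canoe arrives there on crossing 5 is 4 — never all 5.
So no plan with fewer than 7 crossings exists, and this one achieves 7:
1. Boatman goes to the right bank with the hay and the sheep.  [the left bank: the cabbage, the cat, the grain | the right bank: the hay, the sheep]
2. Boatman goes back to the left bank with the sheep.  [the left bank: the cabbage, the cat, the grain, the sheep | the right bank: the hay]
3. Boatman goes to the right bank with the cat and the sheep.  [the left bank: the cabbage, the grain | the right bank: the cat, the hay, the sheep]
4. Boatman goes back to the left bank with the hay.  [the left bank: the cabbage, the grain, the hay | the right bank: the cat, the sheep]
5. Boatman goes to the right bank with the grain and the hay.  [the left bank: the cabbage | the right bank: the cat, the grain, the hay, the sheep]
6. Boatman goes back to the left bank with the hay.  [the left bank: the cabbage, the hay | the right bank: the cat, the grain, the sheep]
7. Boatman goes to the right bank with the cabbage and the hay.  [the left bank: — | the right bank: the cabbage, the cat, the grain, the hay, the sheep]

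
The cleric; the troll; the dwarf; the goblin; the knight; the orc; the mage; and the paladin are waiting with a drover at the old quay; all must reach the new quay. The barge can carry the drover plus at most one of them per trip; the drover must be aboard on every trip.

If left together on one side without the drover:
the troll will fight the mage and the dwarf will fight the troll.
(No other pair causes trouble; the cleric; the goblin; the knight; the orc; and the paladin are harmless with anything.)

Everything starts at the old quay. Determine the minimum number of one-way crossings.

Counting alone: the drover can take at most 1 across per trip to the new quay, so moving all 8 needs at least 8 loaded trips out, with a return between consecutive ones — at least 15 crossings.
The safety rule pushes this higher. Following every safe sequence of crossings, the most of the 8 that can be at the new quay as the barge arrives there on crossing 15 is 7 — never all 8.
So no plan with fewer than 17 crossings exists, and this one achieves 17:
1. Drover goes to the new quay with the troll.  [the old quay: the cleric, the dwarf, the goblin, the knight, the mage, the orc, the paladin | the new quay: the troll]
2. Drover goes back to the old quay alone.  [the old quay: the cleric, the dwarf, the goblin, the knight, the mage, the orc, the paladin | the new quay: the troll]
3. Drover goes to the new quay with the cleric.  [the old quay: the dwarf, the goblin, the knight, the mage, the orc, the paladin | the new quay: the cleric, the troll]
4. Drover goes back to the old quay alone.  [the old quay: the dwarf, the goblin, the knight, the mage, the orc, the paladin | the new quay: the cleric, the troll]
5. Drover goes to the new quay with the dwarf.  [the old quay: the goblin, the knight, the mage, the orc, the paladin | the new quay: the cleric, the dwarf, the troll]
6. Drover goes back to the old quay with the troll.  [the old quay: the goblin, the knight, the mage, the orc, the paladin, the troll | the new quay: the cleric, the dwarf]
7. Drover goes to the new quay with the mage.  [the old quay: the goblin, the knight, the orc, the paladin, the troll | the new quay: the cleric, the dwarf, the mage]
8. Drover goes back to the old quay alone.  [the old quay: the goblin, the knight, the orc, the paladin, the troll | the new quay: the cleric, the dwarf, the mage]
9. Drover goes to the new quay with the goblin.  [the old quay: the knight, the orc, the paladin, the troll | the new quay: the cleric, the dwarf, the goblin, the mage]
10. Drover goes back to the old quay alone.  [the old quay: the knight, the orc, the paladin, the troll | the new quay: the cleric, the dwarf, the goblin, the mage]
11. Drover goes to the new quay with the knight.  [the old quay: the orc, the paladin, the troll | the new quay: the cleric, the dwarf, the goblin, the knight, the mage]
12. Drover goes back to the old quay alone.  [the old quay: the orc, the paladin, the troll | the new quay: the cleric, the dwarf, the goblin, the knight, the mage]
13. Drover goes to the new quay with the orc.  [the old quay: the paladin, the troll | the new quay: the cleric, the dwarf, the goblin, the knight, the mage, the orc]
14. Drover goes back to the old quay alone.  [the old quay: the paladin, the troll | the new quay: the cleric, the dwarf, the goblin, the knight, the mage, the orc]
15. Drover goes to the new quay with the paladin.  [the old quay: the troll | the new quay: the cleric, the dwarf, the goblin, the knight, the mage, the orc, the paladin]
16. Drover goes back to the old quay alone.  [the old quay: the troll | the new quay: the cleric, the dwarf, the goblin, the knight, the mage, the orc, the paladin]
17. Drover goes to the new quay with the troll.  [the old quay: — | the new quay: the cleric, the dwarf, the goblin, the knight, the mage, the orc, the paladin, the troll]

17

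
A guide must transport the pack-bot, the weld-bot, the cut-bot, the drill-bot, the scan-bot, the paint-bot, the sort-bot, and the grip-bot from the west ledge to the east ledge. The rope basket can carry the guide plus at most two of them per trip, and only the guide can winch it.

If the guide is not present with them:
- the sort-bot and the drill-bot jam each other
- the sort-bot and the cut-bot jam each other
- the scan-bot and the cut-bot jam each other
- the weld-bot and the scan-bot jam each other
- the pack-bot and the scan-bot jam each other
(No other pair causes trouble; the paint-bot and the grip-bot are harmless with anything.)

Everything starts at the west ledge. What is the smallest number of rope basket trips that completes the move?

Counting alone: the guide can take at most 2 across per trip to the east ledge, so moving all 8 needs at least 4 loaded trips out, with a return between consecutive ones — at least 7 crossings.
The safety rule pushes this higher. Following every safe sequence of crossings, the most of the 8 that can be at the east ledge as the rope basket arrives there on crossing 7 is 7 — never all 8.
So no plan with fewer than 9 crossings exists, and this one achieves 9:
1. Guide goes to the east ledge with the scan-bot and the sort-bot.
2. Guide goes back to the west ledge alone.
3. Guide goes to the east ledge with the pack-bot and the weld-bot.
4. Guide goes back to the west ledge with the scan-bot.
5. Guide goes to the east ledge with the cut-bot and the drill-bot.
6. Guide goes back to the west ledge with the sort-bot.
7. Guide goes to the east ledge with the grip-bot and the paint-bot.
8. Guide goes back to the west ledge alone.
9. Guide goes to the east ledge with the scan-bot and the sort-bot.

9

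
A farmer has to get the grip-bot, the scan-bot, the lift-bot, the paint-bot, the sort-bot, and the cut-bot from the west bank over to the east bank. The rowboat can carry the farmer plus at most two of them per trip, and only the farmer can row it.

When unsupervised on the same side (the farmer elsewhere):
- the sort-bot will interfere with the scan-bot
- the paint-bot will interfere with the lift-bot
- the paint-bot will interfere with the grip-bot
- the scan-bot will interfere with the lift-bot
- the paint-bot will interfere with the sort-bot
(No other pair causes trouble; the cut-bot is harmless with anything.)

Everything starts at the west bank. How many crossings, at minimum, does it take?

7

Counting alone: the farmer can take at most 2 across per trip to the east bank, so moving all 6 needs at least 3 loaded trips out, with a return between consecutive ones — at least 5 crossings.
The safety rule pushes this higher. Following every safe sequence of crossings, the most of the 6 that can be at the east bank as the rowboat arrives there on crossing 5 is 5 — never all 6.
So no plan with fewer than 7 crossings exists, and this one achieves 7:
1. Farmer goes to the east bank with the paint-bot and the scan-bot.
2. Farmer goes back to the west bank alone.
3. Farmer goes to the east bank with the grip-bot and the lift-bot.
4. Farmer goes back to the west bank with the paint-bot and the scan-bot.
5. Farmer goes to the east bank with the cut-bot and the sort-bot.
6. Farmer goes back to the west bank alone.
7. Farmer goes to the east bank with the paint-bot and the scan-bot.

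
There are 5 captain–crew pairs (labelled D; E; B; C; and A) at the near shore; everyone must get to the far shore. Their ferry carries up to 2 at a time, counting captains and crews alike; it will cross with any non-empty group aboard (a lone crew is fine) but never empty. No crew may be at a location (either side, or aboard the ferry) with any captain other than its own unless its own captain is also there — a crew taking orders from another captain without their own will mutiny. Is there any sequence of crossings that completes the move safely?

No

Following every safe sequence of crossings from the start, the most of the 10 that can be at the far shore as the ferry arrives there on crossings 1, 3, 5, 7 is 2, 3, 4, 5 respectively; the best ever achieved is 5 of 10.
From crossing 9 on, no configuration arises that was not already reachable earlier: only 82 distinct safe configurations (who is on which side, and where the ferry is) can ever be reached, none of them has everyone across, and every continuation just revisits them. So no valid plan exists.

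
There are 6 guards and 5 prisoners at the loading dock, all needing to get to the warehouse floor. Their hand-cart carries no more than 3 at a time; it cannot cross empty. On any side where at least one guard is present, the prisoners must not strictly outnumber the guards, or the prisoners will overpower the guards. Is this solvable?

Yes

1. 3 prisoners → the warehouse floor.  (the loading dock: 6G 2P; the warehouse floor: 0G 3P)
2. 1 prisoner ← the loading dock.  (the loading dock: 6G 3P; the warehouse floor: 0G 2P)
3. 3 guards → the warehouse floor.  (the loading dock: 3G 3P; the warehouse floor: 3G 2P)
4. 1 guard ← the loading dock.  (the loading dock: 4G 3P; the warehouse floor: 2G 2P)
5. 2 guards and 1 prisoner → the warehouse floor.  (the loading dock: 2G 2P; the warehouse floor: 4G 3P)
6. 1 guard ← the loading dock.  (the loading dock: 3G 2P; the warehouse floor: 3G 3P)
7. 2 guards and 1 prisoner → the warehouse floor.  (the loading dock: 1G 1P; the warehouse floor: 5G 4P)
8. 1 guard ← the loading dock.  (the loading dock: 2G 1P; the warehouse floor: 4G 4P)
9. 2 guards and 1 prisoner → the warehouse floor.  (the loading dock: 0G 0P; the warehouse floor: 6G 5P)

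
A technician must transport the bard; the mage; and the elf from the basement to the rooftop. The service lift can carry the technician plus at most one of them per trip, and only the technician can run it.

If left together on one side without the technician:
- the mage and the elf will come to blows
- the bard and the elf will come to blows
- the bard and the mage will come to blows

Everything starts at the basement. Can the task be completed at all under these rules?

No

Whatever the first load, the items left behind include a forbidden pair without the technician. No opening move is safe, so no plan exists.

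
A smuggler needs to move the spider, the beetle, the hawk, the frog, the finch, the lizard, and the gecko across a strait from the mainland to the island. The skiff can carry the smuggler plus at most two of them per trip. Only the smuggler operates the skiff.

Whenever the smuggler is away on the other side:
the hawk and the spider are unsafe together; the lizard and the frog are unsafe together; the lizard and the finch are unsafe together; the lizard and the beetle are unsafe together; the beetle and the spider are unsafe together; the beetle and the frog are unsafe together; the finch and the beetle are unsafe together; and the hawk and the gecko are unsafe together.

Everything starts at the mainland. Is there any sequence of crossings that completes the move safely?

Whatever the first load, the items left behind include a forbidden pair without the smuggler. No opening move is safe, so no plan exists.

No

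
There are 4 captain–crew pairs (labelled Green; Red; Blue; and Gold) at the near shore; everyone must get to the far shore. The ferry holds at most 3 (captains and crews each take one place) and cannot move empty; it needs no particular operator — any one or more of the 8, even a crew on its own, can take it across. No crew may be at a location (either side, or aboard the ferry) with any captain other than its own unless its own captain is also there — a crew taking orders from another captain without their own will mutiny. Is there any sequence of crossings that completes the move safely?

1. captain Green and crew Green cross → the far shore.
2. captain Green crosses ← the near shore.
3. captain Green, captain Red, and crew Red cross → the far shore.
4. captain Green and crew Green cross ← the near shore.
5. captain Blue, captain Gold, and captain Green cross → the far shore.
6. crew Red crosses ← the near shore.
7. crew Green and crew Red cross → the far shore.
8. crew Green crosses ← the near shore.
9. crew Blue, crew Gold, and crew Green cross → the far shore.

Yes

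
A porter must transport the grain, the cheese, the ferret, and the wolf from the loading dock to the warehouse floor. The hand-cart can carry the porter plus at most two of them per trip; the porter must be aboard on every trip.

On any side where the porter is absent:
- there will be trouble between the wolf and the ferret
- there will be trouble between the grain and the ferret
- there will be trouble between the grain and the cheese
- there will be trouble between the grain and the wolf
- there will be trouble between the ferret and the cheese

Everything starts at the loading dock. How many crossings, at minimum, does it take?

Counting alone: the porter can take at most 2 across per trip to the warehouse floor, so moving all 4 needs at least 2 loaded trips out, with a return between consecutive ones — at least 3 crossings.
The safety rule pushes this higher. Following every safe sequence of crossings, the most of the 4 that can be at the warehouse floor as the hand-cart arrives there on crossing 3 is 3 — never all 4.
So no plan with fewer than 5 crossings exists, and this one achieves 5:
1. Porter goes to the warehouse floor with the ferret and the grain.
2. Porter goes back to the loading dock with the grain.
3. Porter goes to the warehouse floor with the cheese and the wolf.
4. Porter goes back to the loading dock with the ferret.
5. Porter goes to the warehouse floor with the ferret and the grain.

5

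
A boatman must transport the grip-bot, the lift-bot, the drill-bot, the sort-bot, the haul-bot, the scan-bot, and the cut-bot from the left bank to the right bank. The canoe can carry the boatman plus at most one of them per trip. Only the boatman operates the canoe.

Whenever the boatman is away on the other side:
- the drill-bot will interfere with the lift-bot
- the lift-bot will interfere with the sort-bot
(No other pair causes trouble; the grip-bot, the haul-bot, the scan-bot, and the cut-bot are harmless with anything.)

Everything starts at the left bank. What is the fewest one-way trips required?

15

Counting alone: the boatman can take at most 1 across per trip to the right bank, so moving all 7 needs at least 7 loaded trips out, with a return between consecutive ones — at least 13 crossings.
The safety rule pushes this higher. Following every safe sequence of crossings, the most of the 7 that can be at the right bank as the canoe arrives there on crossing 13 is 6 — never all 7.
So no plan with fewer than 15 crossings exists, and this one achieves 15:
1. Boatman goes to the right bank with the lift-bot.  [the left bank: the cut-bot, the drill-bot, the grip-bot, the haul-bot, the scan-bot, the sort-bot | the right bank: the lift-bot]
2. Boatman goes back to the left bank alone.  [the left bank: the cut-bot, the drill-bot, the grip-bot, the haul-bot, the scan-bot, the sort-bot | the right bank: the lift-bot]
3. Boatman goes to the right bank with the grip-bot.  [the left bank: the cut-bot, the drill-bot, the haul-bot, the scan-bot, the sort-bot | the right bank: the grip-bot, the lift-bot]
4. Boatman goes back to the left bank alone.  [the left bank: the cut-bot, the drill-bot, the haul-bot, the scan-bot, the sort-bot | the right bank: the grip-bot, the lift-bot]
5. Boatman goes to the right bank with the drill-bot.  [the left bank: the cut-bot, the haul-bot, the scan-bot, the sort-bot | the right bank: the drill-bot, the grip-bot, the lift-bot]
6. Boatman goes back to the left bank with the lift-bot.  [the left bank: the cut-bot, the haul-bot, the lift-bot, the scan-bot, the sort-bot | the right bank: the drill-bot, the grip-bot]
7. Boatman goes to the right bank with the sort-bot.  [the left bank: the cut-bot, the haul-bot, the lift-bot, the scan-bot | the right bank: the drill-bot, the grip-bot, the sort-bot]
8. Boatman goes back to the left bank alone.  [the left bank: the cut-bot, the haul-bot, the lift-bot, the scan-bot | the right bank: the drill-bot, the grip-bot, the sort-bot]
9. Boatman goes to the right bank with the haul-bot.  [the left bank: the cut-bot, the lift-bot, the scan-bot | the right bank: the drill-bot, the grip-bot, the haul-bot, the sort-bot]
10. Boatman goes back to the left bank alone.  [the left bank: the cut-bot, the lift-bot, the scan-bot | the right bank: the drill-bot, the grip-bot, the haul-bot, the sort-bot]
11. Boatman goes to the right bank with the scan-bot.  [the left bank: the cut-bot, the lift-bot | the right bank: the drill-bot, the grip-bot, the haul-bot, the scan-bot, the sort-bot]
12. Boatman goes back to the left bank alone.  [the left bank: the cut-bot, the lift-bot | the right bank: the drill-bot, the grip-bot, the haul-bot, the scan-bot, the sort-bot]
13. Boatman goes to the right bank with the cut-bot.  [the left bank: the lift-bot | the right bank: the cut-bot, the drill-bot, the grip-bot, the haul-bot, the scan-bot, the sort-bot]
14. Boatman goes back to the left bank alone.  [the left bank: the lift-bot | the right bank: the cut-bot, the drill-bot, the grip-bot, the haul-bot, the scan-bot, the sort-bot]
15. Boatman goes to the right bank with the lift-bot.  [the left bank: — | the right bank: the cut-bot, the drill-bot, the grip-bot, the haul-bot, the lift-bot, the scan-bot, the sort-bot]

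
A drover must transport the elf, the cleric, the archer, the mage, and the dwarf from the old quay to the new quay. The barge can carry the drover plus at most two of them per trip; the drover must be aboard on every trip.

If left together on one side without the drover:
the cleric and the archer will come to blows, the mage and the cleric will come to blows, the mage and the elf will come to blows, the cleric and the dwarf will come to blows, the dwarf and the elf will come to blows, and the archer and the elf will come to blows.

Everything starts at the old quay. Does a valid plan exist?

1. Drover goes to the new quay with the cleric and the elf.
2. Drover goes back to the old quay alone.
3. Drover goes to the new quay with the archer.
4. Drover goes back to the old quay with the cleric and the elf.
5. Drover goes to the new quay with the dwarf and the mage.
6. Drover goes back to the old quay alone.
7. Drover goes to the new quay with the cleric and the elf.

Yes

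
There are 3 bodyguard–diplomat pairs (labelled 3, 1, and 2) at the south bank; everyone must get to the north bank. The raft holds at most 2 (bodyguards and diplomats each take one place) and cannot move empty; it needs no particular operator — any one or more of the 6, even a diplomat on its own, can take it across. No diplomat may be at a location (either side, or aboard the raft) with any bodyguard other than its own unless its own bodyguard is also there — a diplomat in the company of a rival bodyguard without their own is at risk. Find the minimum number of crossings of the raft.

Counting alone: each trip to the north bank takes at most 2 across and each return brings at least 1 back, so after t trips out (and t−1 returns) at most 2t − (t−1) of the 6 are across; that first reaches 6 at t = 5, so at least 9 crossings are needed.
The safety rule pushes this higher. Following every safe sequence of crossings, the most of the 6 that can be at the north bank as the raft arrives there on crossing 9 is 5 — never all 6.
So no plan with fewer than 11 crossings exists, and this one achieves 11:
1. bodyguard 3 and diplomat 3 cross → the north bank.
2. bodyguard 3 crosses ← the south bank.
3. diplomat 1 and diplomat 2 cross → the north bank.
4. diplomat 3 crosses ← the south bank.
5. bodyguard 1 and bodyguard 2 cross → the north bank.
6. bodyguard 1 and diplomat 1 cross ← the south bank.
7. bodyguard 1 and bodyguard 3 cross → the north bank.
8. diplomat 2 crosses ← the south bank.
9. diplomat 1 and diplomat 3 cross → the north bank.
10. bodyguard 2 crosses ← the south bank.
11. bodyguard 2 and diplomat 2 cross → the north bank.

11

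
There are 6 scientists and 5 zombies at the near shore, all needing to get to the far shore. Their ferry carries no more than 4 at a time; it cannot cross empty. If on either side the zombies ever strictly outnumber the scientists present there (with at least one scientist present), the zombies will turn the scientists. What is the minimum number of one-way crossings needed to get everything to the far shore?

Counting alone: each trip to the far shore takes at most 4 across and each return brings at least 1 back, so after t trips out (and t−1 returns) at most 4t − (t−1) of the 11 are across; that first reaches 11 at t = 4, so at least 7 crossings are needed.
The plan below uses exactly 7 crossings, so it is optimal:
1. 2 zombies → the far shore.  (the near shore: 6S 3Z; the far shore: 0S 2Z)
2. 1 zombie ← the near shore.  (the near shore: 6S 4Z; the far shore: 0S 1Z)
3. 4 zombies → the far shore.  (the near shore: 6S 0Z; the far shore: 0S 5Z)
4. 1 zombie ← the near shore.  (the near shore: 6S 1Z; the far shore: 0S 4Z)
5. 4 scientists → the far shore.  (the near shore: 2S 1Z; the far shore: 4S 4Z)
6. 1 zombie ← the near shore.  (the near shore: 2S 2Z; the far shore: 4S 3Z)
7. 2 scientists and 2 zombies → the far shore.  (the near shore: 0S 0Z; the far shore: 6S 5Z)

7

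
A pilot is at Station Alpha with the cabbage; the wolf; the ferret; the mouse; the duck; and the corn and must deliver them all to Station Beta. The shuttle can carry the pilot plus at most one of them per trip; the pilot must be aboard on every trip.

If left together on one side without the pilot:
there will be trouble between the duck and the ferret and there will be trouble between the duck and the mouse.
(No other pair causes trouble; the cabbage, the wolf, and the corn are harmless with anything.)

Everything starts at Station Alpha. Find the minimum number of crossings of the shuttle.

13

Counting alone: the pilot can take at most 1 across per trip to Station Beta, so moving all 6 needs at least 6 loaded trips out, with a return between consecutive ones — at least 11 crossings.
The safety rule pushes this higher. Following every safe sequence of crossings, the most of the 6 that can be at Station Beta as the shuttle arrives there on crossing 11 is 5 — never all 6.
So no plan with fewer than 13 crossings exists, and this one achieves 13:
1. Pilot goes to Station Beta with the duck.  [Station Alpha: the cabbage, the corn, the ferret, the mouse, the wolf | Station Beta: the duck]
2. Pilot goes back to Station Alpha alone.  [Station Alpha: the cabbage, the corn, the ferret, the mouse, the wolf | Station Beta: the duck]
3. Pilot goes to Station Beta with the cabbage.  [Station Alpha: the corn, the ferret, the mouse, the wolf | Station Beta: the cabbage, the duck]
4. Pilot goes back to Station Alpha alone.  [Station Alpha: the corn, the ferret, the mouse, the wolf | Station Beta: the cabbage, the duck]
5. Pilot goes to Station Beta with the wolf.  [Station Alpha: the corn, the ferret, the mouse | Station Beta: the cabbage, the duck, the wolf]
6. Pilot goes back to Station Alpha alone.  [Station Alpha: the corn, the ferret, the mouse | Station Beta: the cabbage, the duck, the wolf]
7. Pilot goes to Station Beta with the ferret.  [Station Alpha: the corn, the mouse | Station Beta: the cabbage, the duck, the ferret, the wolf]
8. Pilot goes back to Station Alpha with the duck.  [Station Alpha: the corn, the duck, the mouse | Station Beta: the cabbage, the ferret, the wolf]
9. Pilot goes to Station Beta with the mouse.  [Station Alpha: the corn, the duck | Station Beta: the cabbage, the ferret, the mouse, the wolf]
10. Pilot goes back to Station Alpha alone.  [Station Alpha: the corn, the duck | Station Beta: the cabbage, the ferret, the mouse, the wolf]
11. Pilot goes to Station Beta with the corn.  [Station Alpha: the duck | Station Beta: the cabbage, the corn, the ferret, the mouse, the wolf]
12. Pilot goes back to Station Alpha alone.  [Station Alpha: the duck | Station Beta: the cabbage, the corn, the ferret, the mouse, the wolf]
13. Pilot goes to Station Beta with the duck.  [Station Alpha: — | Station Beta: the cabbage, the corn, the duck, the ferret, the mouse, the wolf]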